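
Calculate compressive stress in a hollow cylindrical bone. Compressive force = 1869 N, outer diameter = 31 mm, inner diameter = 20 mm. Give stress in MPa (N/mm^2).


A = pi*(r_o^2 - r_i^2)
r_o = 15.5 mm, r_i = 10 mm
A = 440.608 mm^2
sigma = F/A = 1869 / 440.608
sigma = 4.242 MPa


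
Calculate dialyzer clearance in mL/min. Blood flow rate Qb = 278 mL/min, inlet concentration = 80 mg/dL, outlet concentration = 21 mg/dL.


K = Qb * (Cb_in - Cb_out) / Cb_in
K = 278 * (80 - 21) / 80
K = 205 mL/min


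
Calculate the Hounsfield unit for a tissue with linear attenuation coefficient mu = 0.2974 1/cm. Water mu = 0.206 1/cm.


HU = ((mu_tissue - mu_water) / mu_water) * 1000
HU = ((0.2974 - 0.206) / 0.206) * 1000
HU = 443.7


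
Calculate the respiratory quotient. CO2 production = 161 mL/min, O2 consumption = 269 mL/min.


RQ = VCO2 / VO2
RQ = 161 / 269
RQ = 0.5985


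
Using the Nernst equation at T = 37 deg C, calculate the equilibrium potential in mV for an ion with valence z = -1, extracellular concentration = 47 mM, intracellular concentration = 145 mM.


E = (RT/(zF)) * ln(C_out/C_in)
T = 37 + 273.15 = 310.15 K
E = (8.314 * 310.15 / (-1 * 96485)) * ln(47/145)
E = 30.11 mV


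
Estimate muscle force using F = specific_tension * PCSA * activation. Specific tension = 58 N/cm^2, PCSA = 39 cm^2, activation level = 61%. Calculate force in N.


F = sigma * PCSA * activation
F = 58 * 39 * 0.61
F = 1380 N


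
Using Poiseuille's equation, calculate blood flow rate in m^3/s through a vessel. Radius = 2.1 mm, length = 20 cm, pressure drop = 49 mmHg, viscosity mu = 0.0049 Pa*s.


Q = pi*r^4*dP / (8*mu*L)
r = 0.0021 m, L = 0.2 m
dP = 49 mmHg = 6532.778 Pa
Q = 5.0911e-05 m^3/s


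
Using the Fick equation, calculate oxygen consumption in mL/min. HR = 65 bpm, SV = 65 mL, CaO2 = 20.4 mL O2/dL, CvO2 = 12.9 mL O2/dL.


CO = HR*SV = 65*65/1000 = 4.225 L/min
a-v O2 diff = 20.4 - 12.9 = 7.5 mL/dL
VO2 = CO * (CaO2-CvO2) * 10 dL/L
VO2 = 4.225 * 7.5 * 10
VO2 = 316.9 mL/min


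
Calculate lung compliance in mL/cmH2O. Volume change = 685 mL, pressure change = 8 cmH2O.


C = dV / dP
C = 685 / 8
C = 85.62 mL/cmH2O


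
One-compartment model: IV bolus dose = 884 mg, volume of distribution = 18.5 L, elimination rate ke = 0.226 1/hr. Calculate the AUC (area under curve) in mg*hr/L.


C0 = Dose/Vd = 884/18.5 = 47.7838 mg/L
AUC = C0/ke = 47.7838/0.226
AUC = 211.4 mg*hr/L


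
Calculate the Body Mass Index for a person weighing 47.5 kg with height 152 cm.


BMI = weight / height^2
height = 152 cm = 1.52 m
BMI = 47.5 / 1.52^2
BMI = 20.56 kg/m^2


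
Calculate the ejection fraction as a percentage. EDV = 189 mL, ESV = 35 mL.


SV = EDV - ESV = 189 - 35 = 154 mL
EF = SV/EDV * 100 = 154/189 * 100
EF = 81.48%


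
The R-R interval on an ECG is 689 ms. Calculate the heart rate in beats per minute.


HR = 60 / RR_interval(s)
RR = 689 ms = 0.689 s
HR = 60 / 0.689 = 87.08 bpm


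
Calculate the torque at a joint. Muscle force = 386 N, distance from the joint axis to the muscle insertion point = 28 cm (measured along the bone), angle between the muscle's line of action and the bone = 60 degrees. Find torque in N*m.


Torque = F * d * sin(theta)   (moment arm = d*sin(theta))
d = 28 cm = 0.28 m
Torque = 386 * 0.28 * sin(60)
Torque = 93.6 N*m


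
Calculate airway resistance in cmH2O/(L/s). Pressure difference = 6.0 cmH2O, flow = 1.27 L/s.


R = dP / flow
R = 6.0 / 1.27
R = 4.724 cmH2O/(L/s)


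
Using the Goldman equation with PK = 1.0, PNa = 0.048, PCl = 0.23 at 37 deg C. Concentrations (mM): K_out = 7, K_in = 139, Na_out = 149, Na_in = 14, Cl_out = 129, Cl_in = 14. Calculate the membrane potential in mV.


Vm = (RT/F)*ln((PK*Ko + PNa*Nao + PCl*Cli)/(PK*Ki + PNa*Nai + PCl*Clo))
Numer = 17.372, Denom = 169.342
Vm = -60.86 mV


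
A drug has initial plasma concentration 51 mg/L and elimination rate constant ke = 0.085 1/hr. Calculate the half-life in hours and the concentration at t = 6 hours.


t_half = ln(2) / ke = 0.693147 / 0.085 = 8.155 hr
C(t) = C0 * exp(-ke*t) = 51 * exp(-0.085*6)
C(6) = 30.63 mg/L


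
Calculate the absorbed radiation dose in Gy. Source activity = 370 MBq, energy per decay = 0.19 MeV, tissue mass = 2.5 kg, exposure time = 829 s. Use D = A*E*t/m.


A = 370 MBq = 3.7000e+08 Bq
E = 0.19 MeV = 3.0438e-14 J
D = A*E*t/m = 3.7000e+08*3.0438e-14*829/2.5
D = 0.003734 Gy


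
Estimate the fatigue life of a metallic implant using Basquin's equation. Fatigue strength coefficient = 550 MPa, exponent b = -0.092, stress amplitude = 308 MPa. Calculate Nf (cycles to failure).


sigma_a = sigma_f' * (2Nf)^b
2Nf = (sigma_a/sigma_f')^(1/b)
2Nf = (308/550)^(1/-0.092)
2Nf = 545.86678
Nf = 272.9


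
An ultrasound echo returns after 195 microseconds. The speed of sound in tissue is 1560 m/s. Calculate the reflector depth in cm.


depth = c * t / 2
t = 195 us = 1.9500e-04 s
depth = 1560 * 1.9500e-04 / 2
depth = 0.1521 m = 15.21 cm


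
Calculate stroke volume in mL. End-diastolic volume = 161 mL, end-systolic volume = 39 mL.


SV = EDV - ESV
SV = 161 - 39
SV = 122 mL


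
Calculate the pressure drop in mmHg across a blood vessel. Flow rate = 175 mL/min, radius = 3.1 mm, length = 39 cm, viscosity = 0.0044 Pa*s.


dP = 8*mu*L*Q / (pi*r^4)
Q = 175 mL/min = 2.91667e-06 m^3/s
dP = 138.006 Pa = 138.006 / 133.322 mmHg = 1.035 mmHg


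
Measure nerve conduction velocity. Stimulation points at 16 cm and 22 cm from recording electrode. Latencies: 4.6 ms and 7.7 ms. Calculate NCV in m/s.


Distance = (22 - 16) / 100 = 0.06 m
dt = (7.7 - 4.6) / 1000 = 0.0031 s
NCV = dist / dt = 19.35 m/s


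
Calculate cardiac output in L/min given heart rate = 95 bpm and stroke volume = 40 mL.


CO = HR * SV
CO = 95 * 40 / 1000
CO = 3.8 L/min


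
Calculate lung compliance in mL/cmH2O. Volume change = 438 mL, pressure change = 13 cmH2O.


C = dV / dP
C = 438 / 13
C = 33.69 mL/cmH2O


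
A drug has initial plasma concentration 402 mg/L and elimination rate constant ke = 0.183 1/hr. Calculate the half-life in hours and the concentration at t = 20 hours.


t_half = ln(2) / ke = 0.693147 / 0.183 = 3.788 hr
C(t) = C0 * exp(-ke*t) = 402 * exp(-0.183*20)
C(20) = 10.34 mg/L


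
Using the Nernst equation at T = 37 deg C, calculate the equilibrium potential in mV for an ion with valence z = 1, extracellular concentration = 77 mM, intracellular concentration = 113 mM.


E = (RT/(zF)) * ln(C_out/C_in)
T = 37 + 273.15 = 310.15 K
E = (8.314 * 310.15 / (1 * 96485)) * ln(77/113)
E = -10.25 mV


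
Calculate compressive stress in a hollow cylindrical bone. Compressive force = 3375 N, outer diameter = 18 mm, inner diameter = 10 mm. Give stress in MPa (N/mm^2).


A = pi*(r_o^2 - r_i^2)
r_o = 9 mm, r_i = 5 mm
A = 175.929 mm^2
sigma = F/A = 3375 / 175.929
sigma = 19.18 MPa


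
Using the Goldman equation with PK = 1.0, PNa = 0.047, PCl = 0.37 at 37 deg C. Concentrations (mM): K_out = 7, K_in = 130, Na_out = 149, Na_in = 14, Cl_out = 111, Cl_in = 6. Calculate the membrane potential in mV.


Vm = (RT/F)*ln((PK*Ko + PNa*Nao + PCl*Cli)/(PK*Ki + PNa*Nai + PCl*Clo))
Numer = 16.223, Denom = 171.728
Vm = -63.06 mV


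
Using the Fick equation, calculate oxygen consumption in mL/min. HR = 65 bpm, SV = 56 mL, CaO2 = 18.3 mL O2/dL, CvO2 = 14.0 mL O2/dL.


CO = HR*SV = 65*56/1000 = 3.64 L/min
a-v O2 diff = 18.3 - 14.0 = 4.3 mL/dL
VO2 = CO * (CaO2-CvO2) * 10 dL/L
VO2 = 3.64 * 4.3 * 10
VO2 = 156.5 mL/min


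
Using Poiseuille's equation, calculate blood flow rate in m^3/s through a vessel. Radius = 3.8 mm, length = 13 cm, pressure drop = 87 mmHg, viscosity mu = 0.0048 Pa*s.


Q = pi*r^4*dP / (8*mu*L)
r = 0.0038 m, L = 0.13 m
dP = 87 mmHg = 11599.014 Pa
Q = 0.001522 m^3/s


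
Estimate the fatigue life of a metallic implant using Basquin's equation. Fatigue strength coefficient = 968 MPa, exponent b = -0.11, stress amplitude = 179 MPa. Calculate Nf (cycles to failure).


sigma_a = sigma_f' * (2Nf)^b
2Nf = (sigma_a/sigma_f')^(1/b)
2Nf = (179/968)^(1/-0.11)
2Nf = 4611469.4
Nf = 2.3057e+06


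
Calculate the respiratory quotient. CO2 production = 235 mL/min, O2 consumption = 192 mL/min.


RQ = VCO2 / VO2
RQ = 235 / 192
RQ = 1.224


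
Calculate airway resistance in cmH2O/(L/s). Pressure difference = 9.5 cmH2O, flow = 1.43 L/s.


R = dP / flow
R = 9.5 / 1.43
R = 6.643 cmH2O/(L/s)


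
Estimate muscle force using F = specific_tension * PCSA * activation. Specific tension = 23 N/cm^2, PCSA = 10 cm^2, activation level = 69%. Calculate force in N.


F = sigma * PCSA * activation
F = 23 * 10 * 0.69
F = 158.7 N


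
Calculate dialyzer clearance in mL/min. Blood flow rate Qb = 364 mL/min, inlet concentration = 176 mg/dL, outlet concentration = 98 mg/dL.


K = Qb * (Cb_in - Cb_out) / Cb_in
K = 364 * (176 - 98) / 176
K = 161.3 mL/min


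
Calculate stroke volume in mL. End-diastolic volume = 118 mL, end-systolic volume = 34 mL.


SV = EDV - ESV
SV = 118 - 34
SV = 84 mL


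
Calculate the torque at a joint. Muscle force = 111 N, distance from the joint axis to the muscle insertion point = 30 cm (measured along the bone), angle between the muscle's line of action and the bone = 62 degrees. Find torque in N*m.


Torque = F * d * sin(theta)   (moment arm = d*sin(theta))
d = 30 cm = 0.3 m
Torque = 111 * 0.3 * sin(62)
Torque = 29.4 N*m


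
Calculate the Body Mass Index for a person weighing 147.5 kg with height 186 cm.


BMI = weight / height^2
height = 186 cm = 1.86 m
BMI = 147.5 / 1.86^2
BMI = 42.63 kg/m^2


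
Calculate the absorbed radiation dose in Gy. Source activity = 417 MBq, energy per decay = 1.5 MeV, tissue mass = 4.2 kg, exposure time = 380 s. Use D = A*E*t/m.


A = 417 MBq = 4.1700e+08 Bq
E = 1.5 MeV = 2.403e-13 J
D = A*E*t/m = 4.1700e+08*2.403e-13*380/4.2
D = 0.009066 Gy


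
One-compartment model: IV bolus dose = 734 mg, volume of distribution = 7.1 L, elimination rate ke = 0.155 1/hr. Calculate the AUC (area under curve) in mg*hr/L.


C0 = Dose/Vd = 734/7.1 = 103.38 mg/L
AUC = C0/ke = 103.38/0.155
AUC = 667 mg*hr/L


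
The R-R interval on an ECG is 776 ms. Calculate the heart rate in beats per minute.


HR = 60 / RR_interval(s)
RR = 776 ms = 0.776 s
HR = 60 / 0.776 = 77.32 bpm


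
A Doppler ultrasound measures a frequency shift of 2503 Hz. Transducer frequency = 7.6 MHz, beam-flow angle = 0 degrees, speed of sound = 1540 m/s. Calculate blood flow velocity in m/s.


v = fd * c / (2 * f0 * cos(theta))
v = 2503 * 1540 / (2 * 7.6000e+06 * cos(0))
v = 0.2536 m/s


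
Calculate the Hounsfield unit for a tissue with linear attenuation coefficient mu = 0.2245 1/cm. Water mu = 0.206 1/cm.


HU = ((mu_tissue - mu_water) / mu_water) * 1000
HU = ((0.2245 - 0.206) / 0.206) * 1000
HU = 89.81


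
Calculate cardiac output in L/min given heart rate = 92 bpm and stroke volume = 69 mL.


CO = HR * SV
CO = 92 * 69 / 1000
CO = 6.348 L/min


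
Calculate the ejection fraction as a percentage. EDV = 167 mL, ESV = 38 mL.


SV = EDV - ESV = 167 - 38 = 129 mL
EF = SV/EDV * 100 = 129/167 * 100
EF = 77.25%


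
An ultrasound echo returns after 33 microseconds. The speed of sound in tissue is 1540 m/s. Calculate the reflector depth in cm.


depth = c * t / 2
t = 33 us = 3.3000e-05 s
depth = 1540 * 3.3000e-05 / 2
depth = 0.02541 m = 2.541 cm


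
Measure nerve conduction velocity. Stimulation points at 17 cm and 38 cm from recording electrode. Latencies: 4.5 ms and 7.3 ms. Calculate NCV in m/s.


Distance = (38 - 17) / 100 = 0.21 m
dt = (7.3 - 4.5) / 1000 = 0.0028 s
NCV = dist / dt = 75 m/s


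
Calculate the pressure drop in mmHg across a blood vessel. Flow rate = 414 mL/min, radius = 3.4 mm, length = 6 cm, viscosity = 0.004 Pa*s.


dP = 8*mu*L*Q / (pi*r^4)
Q = 414 mL/min = 6.9e-06 m^3/s
dP = 31.5562 Pa = 31.5562 / 133.322 mmHg = 0.2367 mmHg


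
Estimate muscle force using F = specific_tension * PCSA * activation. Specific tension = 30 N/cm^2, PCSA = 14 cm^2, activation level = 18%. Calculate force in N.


F = sigma * PCSA * activation
F = 30 * 14 * 0.18
F = 75.6 N


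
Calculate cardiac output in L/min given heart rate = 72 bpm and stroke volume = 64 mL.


CO = HR * SV
CO = 72 * 64 / 1000
CO = 4.608 L/min


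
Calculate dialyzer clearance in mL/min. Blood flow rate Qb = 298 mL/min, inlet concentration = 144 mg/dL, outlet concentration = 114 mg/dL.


K = Qb * (Cb_in - Cb_out) / Cb_in
K = 298 * (144 - 114) / 144
K = 62.08 mL/min


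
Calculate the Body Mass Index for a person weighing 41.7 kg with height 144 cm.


BMI = weight / height^2
height = 144 cm = 1.44 m
BMI = 41.7 / 1.44^2
BMI = 20.11 kg/m^2


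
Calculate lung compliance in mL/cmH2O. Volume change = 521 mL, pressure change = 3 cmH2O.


C = dV / dP
C = 521 / 3
C = 173.7 mL/cmH2O


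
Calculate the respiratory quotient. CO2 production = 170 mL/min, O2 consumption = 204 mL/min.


RQ = VCO2 / VO2
RQ = 170 / 204
RQ = 0.8333


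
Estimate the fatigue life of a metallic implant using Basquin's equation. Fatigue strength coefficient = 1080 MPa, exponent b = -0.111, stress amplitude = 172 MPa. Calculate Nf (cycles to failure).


sigma_a = sigma_f' * (2Nf)^b
2Nf = (sigma_a/sigma_f')^(1/b)
2Nf = (172/1080)^(1/-0.111)
2Nf = 15425741
Nf = 7.7129e+06


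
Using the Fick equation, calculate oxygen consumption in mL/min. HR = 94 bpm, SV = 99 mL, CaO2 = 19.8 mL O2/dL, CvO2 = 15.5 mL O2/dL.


CO = HR*SV = 94*99/1000 = 9.306 L/min
a-v O2 diff = 19.8 - 15.5 = 4.3 mL/dL
VO2 = CO * (CaO2-CvO2) * 10 dL/L
VO2 = 9.306 * 4.3 * 10
VO2 = 400.2 mL/min


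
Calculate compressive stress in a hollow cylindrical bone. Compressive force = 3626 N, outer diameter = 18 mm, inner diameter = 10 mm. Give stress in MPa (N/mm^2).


A = pi*(r_o^2 - r_i^2)
r_o = 9 mm, r_i = 5 mm
A = 175.929 mm^2
sigma = F/A = 3626 / 175.929
sigma = 20.61 MPa


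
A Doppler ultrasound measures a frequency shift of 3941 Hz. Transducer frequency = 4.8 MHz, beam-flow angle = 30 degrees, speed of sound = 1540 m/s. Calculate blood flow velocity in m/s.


v = fd * c / (2 * f0 * cos(theta))
v = 3941 * 1540 / (2 * 4.8000e+06 * cos(30))
v = 0.73 m/s


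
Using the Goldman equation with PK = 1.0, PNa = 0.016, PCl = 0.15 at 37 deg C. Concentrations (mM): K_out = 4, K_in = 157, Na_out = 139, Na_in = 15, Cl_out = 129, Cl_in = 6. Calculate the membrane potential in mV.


Vm = (RT/F)*ln((PK*Ko + PNa*Nao + PCl*Cli)/(PK*Ki + PNa*Nai + PCl*Clo))
Numer = 7.124, Denom = 176.59
Vm = -85.8 mV


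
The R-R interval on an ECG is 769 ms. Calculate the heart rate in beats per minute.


HR = 60 / RR_interval(s)
RR = 769 ms = 0.769 s
HR = 60 / 0.769 = 78.02 bpm


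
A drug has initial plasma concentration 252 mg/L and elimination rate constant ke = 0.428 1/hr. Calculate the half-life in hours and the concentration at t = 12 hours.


t_half = ln(2) / ke = 0.693147 / 0.428 = 1.62 hr
C(t) = C0 * exp(-ke*t) = 252 * exp(-0.428*12)
C(12) = 1.482 mg/L


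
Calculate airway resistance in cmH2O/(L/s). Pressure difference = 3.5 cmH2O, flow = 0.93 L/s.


R = dP / flow
R = 3.5 / 0.93
R = 3.763 cmH2O/(L/s)


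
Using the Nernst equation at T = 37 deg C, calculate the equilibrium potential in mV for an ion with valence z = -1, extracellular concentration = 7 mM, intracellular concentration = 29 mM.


E = (RT/(zF)) * ln(C_out/C_in)
T = 37 + 273.15 = 310.15 K
E = (8.314 * 310.15 / (-1 * 96485)) * ln(7/29)
E = 37.99 mV


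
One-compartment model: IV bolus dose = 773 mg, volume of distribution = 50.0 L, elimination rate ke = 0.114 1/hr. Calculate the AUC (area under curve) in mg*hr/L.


C0 = Dose/Vd = 773/50.0 = 15.46 mg/L
AUC = C0/ke = 15.46/0.114
AUC = 135.6 mg*hr/L


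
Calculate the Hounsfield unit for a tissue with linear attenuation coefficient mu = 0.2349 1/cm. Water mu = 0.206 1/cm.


HU = ((mu_tissue - mu_water) / mu_water) * 1000
HU = ((0.2349 - 0.206) / 0.206) * 1000
HU = 140.3


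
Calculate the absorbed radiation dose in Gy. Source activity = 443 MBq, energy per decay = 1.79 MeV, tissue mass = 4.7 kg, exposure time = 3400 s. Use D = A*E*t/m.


A = 443 MBq = 4.4300e+08 Bq
E = 1.79 MeV = 2.86758e-13 J
D = A*E*t/m = 4.4300e+08*2.86758e-13*3400/4.7
D = 0.0919 Gy


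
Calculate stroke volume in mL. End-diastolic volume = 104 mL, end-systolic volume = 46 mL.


SV = EDV - ESV
SV = 104 - 46
SV = 58 mL


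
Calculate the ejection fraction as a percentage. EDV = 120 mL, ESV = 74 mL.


SV = EDV - ESV = 120 - 74 = 46 mL
EF = SV/EDV * 100 = 46/120 * 100
EF = 38.33%


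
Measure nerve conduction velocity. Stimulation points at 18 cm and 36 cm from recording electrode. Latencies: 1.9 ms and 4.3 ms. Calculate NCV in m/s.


Distance = (36 - 18) / 100 = 0.18 m
dt = (4.3 - 1.9) / 1000 = 0.0024 s
NCV = dist / dt = 75 m/s


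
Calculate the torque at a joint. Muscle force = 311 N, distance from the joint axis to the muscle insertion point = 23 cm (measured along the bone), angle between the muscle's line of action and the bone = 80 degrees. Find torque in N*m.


Torque = F * d * sin(theta)   (moment arm = d*sin(theta))
d = 23 cm = 0.23 m
Torque = 311 * 0.23 * sin(80)
Torque = 70.44 N*m


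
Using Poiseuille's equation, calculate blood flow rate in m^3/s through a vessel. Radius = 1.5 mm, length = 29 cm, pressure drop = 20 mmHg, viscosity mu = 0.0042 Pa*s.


Q = pi*r^4*dP / (8*mu*L)
r = 0.0015 m, L = 0.29 m
dP = 20 mmHg = 2666.44 Pa
Q = 4.3522e-06 m^3/s


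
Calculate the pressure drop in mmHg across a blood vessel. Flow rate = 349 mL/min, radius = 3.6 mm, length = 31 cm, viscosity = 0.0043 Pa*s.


dP = 8*mu*L*Q / (pi*r^4)
Q = 349 mL/min = 5.81667e-06 m^3/s
dP = 117.553 Pa = 117.553 / 133.322 mmHg = 0.8817 mmHg


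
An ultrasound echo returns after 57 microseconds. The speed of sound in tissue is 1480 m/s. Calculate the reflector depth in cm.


depth = c * t / 2
t = 57 us = 5.7000e-05 s
depth = 1480 * 5.7000e-05 / 2
depth = 0.04218 m = 4.218 cm


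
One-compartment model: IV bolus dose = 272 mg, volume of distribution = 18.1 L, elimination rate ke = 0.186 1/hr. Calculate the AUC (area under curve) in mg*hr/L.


C0 = Dose/Vd = 272/18.1 = 15.0276 mg/L
AUC = C0/ke = 15.0276/0.186
AUC = 80.79 mg*hr/L


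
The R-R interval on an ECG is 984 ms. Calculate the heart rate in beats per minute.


HR = 60 / RR_interval(s)
RR = 984 ms = 0.984 s
HR = 60 / 0.984 = 60.98 bpm


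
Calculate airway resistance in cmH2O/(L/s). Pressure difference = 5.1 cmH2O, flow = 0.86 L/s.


R = dP / flow
R = 5.1 / 0.86
R = 5.93 cmH2O/(L/s)


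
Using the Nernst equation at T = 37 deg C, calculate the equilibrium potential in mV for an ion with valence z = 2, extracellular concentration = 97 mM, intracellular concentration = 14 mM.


E = (RT/(zF)) * ln(C_out/C_in)
T = 37 + 273.15 = 310.15 K
E = (8.314 * 310.15 / (2 * 96485)) * ln(97/14)
E = 25.87 mV


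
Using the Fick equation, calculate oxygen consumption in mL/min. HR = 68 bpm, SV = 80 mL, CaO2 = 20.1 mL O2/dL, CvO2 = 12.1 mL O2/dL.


CO = HR*SV = 68*80/1000 = 5.44 L/min
a-v O2 diff = 20.1 - 12.1 = 8 mL/dL
VO2 = CO * (CaO2-CvO2) * 10 dL/L
VO2 = 5.44 * 8 * 10
VO2 = 435.2 mL/min


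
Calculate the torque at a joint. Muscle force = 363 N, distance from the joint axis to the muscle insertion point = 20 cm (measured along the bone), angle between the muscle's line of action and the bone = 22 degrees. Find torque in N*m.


Torque = F * d * sin(theta)   (moment arm = d*sin(theta))
d = 20 cm = 0.2 m
Torque = 363 * 0.2 * sin(22)
Torque = 27.2 N*m


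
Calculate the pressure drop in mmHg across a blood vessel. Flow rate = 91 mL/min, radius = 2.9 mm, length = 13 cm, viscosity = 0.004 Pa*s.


dP = 8*mu*L*Q / (pi*r^4)
Q = 91 mL/min = 1.51667e-06 m^3/s
dP = 28.395 Pa = 28.395 / 133.322 mmHg = 0.213 mmHg


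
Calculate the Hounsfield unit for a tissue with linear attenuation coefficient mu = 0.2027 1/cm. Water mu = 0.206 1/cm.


HU = ((mu_tissue - mu_water) / mu_water) * 1000
HU = ((0.2027 - 0.206) / 0.206) * 1000
HU = -16.02


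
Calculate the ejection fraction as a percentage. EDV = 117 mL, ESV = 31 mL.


SV = EDV - ESV = 117 - 31 = 86 mL
EF = SV/EDV * 100 = 86/117 * 100
EF = 73.5%


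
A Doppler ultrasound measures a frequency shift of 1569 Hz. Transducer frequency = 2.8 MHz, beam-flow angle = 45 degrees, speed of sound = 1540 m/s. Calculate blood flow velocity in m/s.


v = fd * c / (2 * f0 * cos(theta))
v = 1569 * 1540 / (2 * 2.8000e+06 * cos(45))
v = 0.6102 m/s


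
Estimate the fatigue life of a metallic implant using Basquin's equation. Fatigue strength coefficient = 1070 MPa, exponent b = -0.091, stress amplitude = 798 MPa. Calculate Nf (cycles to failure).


sigma_a = sigma_f' * (2Nf)^b
2Nf = (sigma_a/sigma_f')^(1/b)
2Nf = (798/1070)^(1/-0.091)
2Nf = 25.106719
Nf = 12.55


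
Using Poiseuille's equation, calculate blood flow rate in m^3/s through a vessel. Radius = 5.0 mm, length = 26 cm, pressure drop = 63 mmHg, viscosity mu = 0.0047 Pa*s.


Q = pi*r^4*dP / (8*mu*L)
r = 0.005 m, L = 0.26 m
dP = 63 mmHg = 8399.286 Pa
Q = 0.001687 m^3/s


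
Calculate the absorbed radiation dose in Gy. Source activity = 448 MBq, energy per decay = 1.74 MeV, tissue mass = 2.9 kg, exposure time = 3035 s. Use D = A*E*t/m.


A = 448 MBq = 4.4800e+08 Bq
E = 1.74 MeV = 2.78748e-13 J
D = A*E*t/m = 4.4800e+08*2.78748e-13*3035/2.9
D = 0.1307 Gy


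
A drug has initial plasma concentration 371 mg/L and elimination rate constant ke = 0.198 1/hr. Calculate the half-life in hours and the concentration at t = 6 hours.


t_half = ln(2) / ke = 0.693147 / 0.198 = 3.501 hr
C(t) = C0 * exp(-ke*t) = 371 * exp(-0.198*6)
C(6) = 113.1 mg/L


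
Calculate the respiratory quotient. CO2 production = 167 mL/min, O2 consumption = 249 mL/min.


RQ = VCO2 / VO2
RQ = 167 / 249
RQ = 0.6707


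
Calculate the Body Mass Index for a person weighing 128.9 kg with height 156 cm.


BMI = weight / height^2
height = 156 cm = 1.56 m
BMI = 128.9 / 1.56^2
BMI = 52.97 kg/m^2


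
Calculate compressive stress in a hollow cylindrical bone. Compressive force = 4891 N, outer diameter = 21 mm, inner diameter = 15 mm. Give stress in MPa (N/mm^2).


A = pi*(r_o^2 - r_i^2)
r_o = 10.5 mm, r_i = 7.5 mm
A = 169.646 mm^2
sigma = F/A = 4891 / 169.646
sigma = 28.83 MPa


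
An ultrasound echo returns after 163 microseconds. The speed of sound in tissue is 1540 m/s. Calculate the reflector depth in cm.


depth = c * t / 2
t = 163 us = 1.6300e-04 s
depth = 1540 * 1.6300e-04 / 2
depth = 0.12551 m = 12.551 cm


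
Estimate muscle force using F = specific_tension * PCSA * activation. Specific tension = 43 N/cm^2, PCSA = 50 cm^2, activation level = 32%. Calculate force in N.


F = sigma * PCSA * activation
F = 43 * 50 * 0.32
F = 688 N


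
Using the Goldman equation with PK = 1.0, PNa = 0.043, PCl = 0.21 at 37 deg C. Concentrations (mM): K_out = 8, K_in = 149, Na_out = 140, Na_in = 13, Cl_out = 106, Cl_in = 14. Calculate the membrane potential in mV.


Vm = (RT/F)*ln((PK*Ko + PNa*Nao + PCl*Cli)/(PK*Ki + PNa*Nai + PCl*Clo))
Numer = 16.96, Denom = 171.819
Vm = -61.88 mV


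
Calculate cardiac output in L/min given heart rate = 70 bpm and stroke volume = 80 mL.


CO = HR * SV
CO = 70 * 80 / 1000
CO = 5.6 L/min


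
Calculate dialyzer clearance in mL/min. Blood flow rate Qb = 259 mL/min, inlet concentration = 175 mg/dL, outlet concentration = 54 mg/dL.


K = Qb * (Cb_in - Cb_out) / Cb_in
K = 259 * (175 - 54) / 175
K = 179.1 mL/min


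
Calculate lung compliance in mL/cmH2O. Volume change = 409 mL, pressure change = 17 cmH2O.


C = dV / dP
C = 409 / 17
C = 24.06 mL/cmH2O


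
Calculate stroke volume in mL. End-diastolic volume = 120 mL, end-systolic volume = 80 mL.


SV = EDV - ESV
SV = 120 - 80
SV = 40 mL


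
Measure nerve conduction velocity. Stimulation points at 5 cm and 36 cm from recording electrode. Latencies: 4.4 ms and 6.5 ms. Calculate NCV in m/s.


Distance = (36 - 5) / 100 = 0.31 m
dt = (6.5 - 4.4) / 1000 = 0.0021 s
NCV = dist / dt = 147.6 m/s


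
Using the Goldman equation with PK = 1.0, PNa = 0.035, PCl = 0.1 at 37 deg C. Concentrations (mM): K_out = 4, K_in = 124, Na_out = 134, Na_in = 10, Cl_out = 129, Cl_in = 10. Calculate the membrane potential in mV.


Vm = (RT/F)*ln((PK*Ko + PNa*Nao + PCl*Cli)/(PK*Ki + PNa*Nai + PCl*Clo))
Numer = 9.69, Denom = 137.25
Vm = -70.84 mV


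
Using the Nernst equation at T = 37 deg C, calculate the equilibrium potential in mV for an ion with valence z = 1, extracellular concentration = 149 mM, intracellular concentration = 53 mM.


E = (RT/(zF)) * ln(C_out/C_in)
T = 37 + 273.15 = 310.15 K
E = (8.314 * 310.15 / (1 * 96485)) * ln(149/53)
E = 27.62 mV


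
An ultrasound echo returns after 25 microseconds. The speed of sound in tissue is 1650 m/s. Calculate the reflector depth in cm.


depth = c * t / 2
t = 25 us = 2.5000e-05 s
depth = 1650 * 2.5000e-05 / 2
depth = 0.020625 m = 2.0625 cm


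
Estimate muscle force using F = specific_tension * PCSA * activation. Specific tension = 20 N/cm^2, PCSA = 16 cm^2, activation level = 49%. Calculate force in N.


F = sigma * PCSA * activation
F = 20 * 16 * 0.49
F = 156.8 N


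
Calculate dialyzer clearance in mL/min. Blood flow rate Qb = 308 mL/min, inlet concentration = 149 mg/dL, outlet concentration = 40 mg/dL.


K = Qb * (Cb_in - Cb_out) / Cb_in
K = 308 * (149 - 40) / 149
K = 225.3 mL/min


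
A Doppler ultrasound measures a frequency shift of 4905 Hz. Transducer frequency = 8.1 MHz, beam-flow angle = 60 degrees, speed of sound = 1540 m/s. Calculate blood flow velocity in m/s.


v = fd * c / (2 * f0 * cos(theta))
v = 4905 * 1540 / (2 * 8.1000e+06 * cos(60))
v = 0.9326 m/s


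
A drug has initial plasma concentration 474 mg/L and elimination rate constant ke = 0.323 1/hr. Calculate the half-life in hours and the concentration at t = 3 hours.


t_half = ln(2) / ke = 0.693147 / 0.323 = 2.146 hr
C(t) = C0 * exp(-ke*t) = 474 * exp(-0.323*3)
C(3) = 179.9 mg/L


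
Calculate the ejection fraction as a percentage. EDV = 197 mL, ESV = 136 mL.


SV = EDV - ESV = 197 - 136 = 61 mL
EF = SV/EDV * 100 = 61/197 * 100
EF = 30.96%


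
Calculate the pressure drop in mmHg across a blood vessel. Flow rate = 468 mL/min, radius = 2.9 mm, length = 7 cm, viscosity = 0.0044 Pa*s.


dP = 8*mu*L*Q / (pi*r^4)
Q = 468 mL/min = 7.8e-06 m^3/s
dP = 86.4955 Pa = 86.4955 / 133.322 mmHg = 0.6488 mmHg


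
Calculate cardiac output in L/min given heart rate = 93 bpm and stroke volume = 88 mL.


CO = HR * SV
CO = 93 * 88 / 1000
CO = 8.184 L/min


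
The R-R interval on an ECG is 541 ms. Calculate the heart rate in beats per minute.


HR = 60 / RR_interval(s)
RR = 541 ms = 0.541 s
HR = 60 / 0.541 = 110.9 bpm


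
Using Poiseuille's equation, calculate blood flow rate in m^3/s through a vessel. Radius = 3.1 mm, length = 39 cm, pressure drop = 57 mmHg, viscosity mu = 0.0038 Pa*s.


Q = pi*r^4*dP / (8*mu*L)
r = 0.0031 m, L = 0.39 m
dP = 57 mmHg = 7599.354 Pa
Q = 1.8597e-04 m^3/s


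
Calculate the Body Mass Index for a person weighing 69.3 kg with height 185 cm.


BMI = weight / height^2
height = 185 cm = 1.85 m
BMI = 69.3 / 1.85^2
BMI = 20.25 kg/m^2


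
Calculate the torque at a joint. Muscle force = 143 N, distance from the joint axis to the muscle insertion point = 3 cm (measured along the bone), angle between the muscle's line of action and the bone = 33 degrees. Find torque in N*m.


Torque = F * d * sin(theta)   (moment arm = d*sin(theta))
d = 3 cm = 0.03 m
Torque = 143 * 0.03 * sin(33)
Torque = 2.337 N*m


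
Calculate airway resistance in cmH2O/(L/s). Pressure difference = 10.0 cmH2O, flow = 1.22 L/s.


R = dP / flow
R = 10.0 / 1.22
R = 8.197 cmH2O/(L/s)


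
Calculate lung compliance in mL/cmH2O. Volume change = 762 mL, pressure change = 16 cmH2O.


C = dV / dP
C = 762 / 16
C = 47.62 mL/cmH2O


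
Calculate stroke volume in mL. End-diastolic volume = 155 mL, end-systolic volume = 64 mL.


SV = EDV - ESV
SV = 155 - 64
SV = 91 mL


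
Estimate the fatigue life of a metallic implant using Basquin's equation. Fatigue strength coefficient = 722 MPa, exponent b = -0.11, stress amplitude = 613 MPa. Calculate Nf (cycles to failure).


sigma_a = sigma_f' * (2Nf)^b
2Nf = (sigma_a/sigma_f')^(1/b)
2Nf = (613/722)^(1/-0.11)
2Nf = 4.4274333
Nf = 2.214


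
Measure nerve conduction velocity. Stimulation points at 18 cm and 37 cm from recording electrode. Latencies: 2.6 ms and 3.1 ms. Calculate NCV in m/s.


Distance = (37 - 18) / 100 = 0.19 m
dt = (3.1 - 2.6) / 1000 = 5.0000e-04 s
NCV = dist / dt = 380 m/s


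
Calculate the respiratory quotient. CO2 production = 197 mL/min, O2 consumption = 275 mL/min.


RQ = VCO2 / VO2
RQ = 197 / 275
RQ = 0.7164


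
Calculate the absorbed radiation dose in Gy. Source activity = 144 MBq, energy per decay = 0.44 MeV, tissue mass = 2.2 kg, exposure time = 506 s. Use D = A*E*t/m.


A = 144 MBq = 1.4400e+08 Bq
E = 0.44 MeV = 7.0488e-14 J
D = A*E*t/m = 1.4400e+08*7.0488e-14*506/2.2
D = 0.002335 Gy


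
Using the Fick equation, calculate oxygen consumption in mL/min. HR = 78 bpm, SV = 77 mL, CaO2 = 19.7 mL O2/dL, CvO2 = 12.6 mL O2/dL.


CO = HR*SV = 78*77/1000 = 6.006 L/min
a-v O2 diff = 19.7 - 12.6 = 7.1 mL/dL
VO2 = CO * (CaO2-CvO2) * 10 dL/L
VO2 = 6.006 * 7.1 * 10
VO2 = 426.4 mL/min


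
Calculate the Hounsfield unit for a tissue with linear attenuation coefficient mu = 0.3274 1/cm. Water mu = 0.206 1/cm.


HU = ((mu_tissue - mu_water) / mu_water) * 1000
HU = ((0.3274 - 0.206) / 0.206) * 1000
HU = 589.3


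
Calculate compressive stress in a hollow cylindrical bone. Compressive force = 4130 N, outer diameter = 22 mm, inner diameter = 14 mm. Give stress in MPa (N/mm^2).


A = pi*(r_o^2 - r_i^2)
r_o = 11 mm, r_i = 7 mm
A = 226.195 mm^2
sigma = F/A = 4130 / 226.195
sigma = 18.26 MPa


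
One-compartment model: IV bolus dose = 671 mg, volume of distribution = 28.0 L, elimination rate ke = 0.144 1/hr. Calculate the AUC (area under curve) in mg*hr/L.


C0 = Dose/Vd = 671/28.0 = 23.9643 mg/L
AUC = C0/ke = 23.9643/0.144
AUC = 166.4 mg*hr/L


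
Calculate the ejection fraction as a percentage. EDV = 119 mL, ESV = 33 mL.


SV = EDV - ESV = 119 - 33 = 86 mL
EF = SV/EDV * 100 = 86/119 * 100
EF = 72.27%


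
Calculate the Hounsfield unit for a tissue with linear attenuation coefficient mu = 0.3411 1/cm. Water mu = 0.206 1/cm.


HU = ((mu_tissue - mu_water) / mu_water) * 1000
HU = ((0.3411 - 0.206) / 0.206) * 1000
HU = 655.8


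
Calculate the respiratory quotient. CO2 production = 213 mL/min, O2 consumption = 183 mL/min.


RQ = VCO2 / VO2
RQ = 213 / 183
RQ = 1.164


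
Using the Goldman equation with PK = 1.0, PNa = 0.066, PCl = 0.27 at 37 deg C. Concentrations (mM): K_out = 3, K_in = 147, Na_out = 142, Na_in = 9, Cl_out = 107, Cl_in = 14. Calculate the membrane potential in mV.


Vm = (RT/F)*ln((PK*Ko + PNa*Nao + PCl*Cli)/(PK*Ki + PNa*Nai + PCl*Clo))
Numer = 16.152, Denom = 176.484
Vm = -63.91 mV


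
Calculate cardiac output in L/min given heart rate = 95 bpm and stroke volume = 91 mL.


CO = HR * SV
CO = 95 * 91 / 1000
CO = 8.645 L/min


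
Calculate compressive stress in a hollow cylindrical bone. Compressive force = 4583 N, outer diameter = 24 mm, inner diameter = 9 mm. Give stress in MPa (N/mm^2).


A = pi*(r_o^2 - r_i^2)
r_o = 12 mm, r_i = 4.5 mm
A = 388.772 mm^2
sigma = F/A = 4583 / 388.772
sigma = 11.79 MPa


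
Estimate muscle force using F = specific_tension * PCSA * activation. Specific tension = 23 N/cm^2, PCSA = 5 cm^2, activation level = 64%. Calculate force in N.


F = sigma * PCSA * activation
F = 23 * 5 * 0.64
F = 73.6 N


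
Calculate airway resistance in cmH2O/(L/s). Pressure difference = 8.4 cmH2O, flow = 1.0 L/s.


R = dP / flow
R = 8.4 / 1.0
R = 8.4 cmH2O/(L/s)


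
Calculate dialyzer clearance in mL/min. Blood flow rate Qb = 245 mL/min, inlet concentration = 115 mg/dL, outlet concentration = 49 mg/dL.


K = Qb * (Cb_in - Cb_out) / Cb_in
K = 245 * (115 - 49) / 115
K = 140.6 mL/min


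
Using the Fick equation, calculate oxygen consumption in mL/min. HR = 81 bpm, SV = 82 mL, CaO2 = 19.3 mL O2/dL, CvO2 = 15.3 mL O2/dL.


CO = HR*SV = 81*82/1000 = 6.642 L/min
a-v O2 diff = 19.3 - 15.3 = 4 mL/dL
VO2 = CO * (CaO2-CvO2) * 10 dL/L
VO2 = 6.642 * 4 * 10
VO2 = 265.7 mL/min


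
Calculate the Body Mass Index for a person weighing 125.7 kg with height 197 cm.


BMI = weight / height^2
height = 197 cm = 1.97 m
BMI = 125.7 / 1.97^2
BMI = 32.39 kg/m^2


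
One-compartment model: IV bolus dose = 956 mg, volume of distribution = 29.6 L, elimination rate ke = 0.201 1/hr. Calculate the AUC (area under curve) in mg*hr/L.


C0 = Dose/Vd = 956/29.6 = 32.2973 mg/L
AUC = C0/ke = 32.2973/0.201
AUC = 160.7 mg*hr/L


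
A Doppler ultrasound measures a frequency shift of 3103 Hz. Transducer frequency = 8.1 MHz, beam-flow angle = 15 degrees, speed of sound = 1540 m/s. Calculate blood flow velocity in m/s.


v = fd * c / (2 * f0 * cos(theta))
v = 3103 * 1540 / (2 * 8.1000e+06 * cos(15))
v = 0.3054 m/s


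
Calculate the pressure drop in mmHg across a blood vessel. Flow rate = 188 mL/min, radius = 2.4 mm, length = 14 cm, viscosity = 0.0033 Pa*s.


dP = 8*mu*L*Q / (pi*r^4)
Q = 188 mL/min = 3.13333e-06 m^3/s
dP = 111.107 Pa = 111.107 / 133.322 mmHg = 0.8334 mmHg


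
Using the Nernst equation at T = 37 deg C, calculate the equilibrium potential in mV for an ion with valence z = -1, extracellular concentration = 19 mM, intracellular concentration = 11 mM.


E = (RT/(zF)) * ln(C_out/C_in)
T = 37 + 273.15 = 310.15 K
E = (8.314 * 310.15 / (-1 * 96485)) * ln(19/11)
E = -14.61 mV


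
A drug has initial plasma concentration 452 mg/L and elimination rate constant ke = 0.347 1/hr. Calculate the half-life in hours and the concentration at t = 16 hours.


t_half = ln(2) / ke = 0.693147 / 0.347 = 1.998 hr
C(t) = C0 * exp(-ke*t) = 452 * exp(-0.347*16)
C(16) = 1.754 mg/L


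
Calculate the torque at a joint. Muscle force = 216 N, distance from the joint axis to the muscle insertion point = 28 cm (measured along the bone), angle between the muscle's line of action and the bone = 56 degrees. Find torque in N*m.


Torque = F * d * sin(theta)   (moment arm = d*sin(theta))
d = 28 cm = 0.28 m
Torque = 216 * 0.28 * sin(56)
Torque = 50.14 N*m


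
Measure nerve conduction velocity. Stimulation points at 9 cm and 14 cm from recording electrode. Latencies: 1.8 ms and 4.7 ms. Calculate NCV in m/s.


Distance = (14 - 9) / 100 = 0.05 m
dt = (4.7 - 1.8) / 1000 = 0.0029 s
NCV = dist / dt = 17.24 m/s


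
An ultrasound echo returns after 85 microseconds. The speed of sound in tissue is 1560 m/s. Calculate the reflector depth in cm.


depth = c * t / 2
t = 85 us = 8.5000e-05 s
depth = 1560 * 8.5000e-05 / 2
depth = 0.0663 m = 6.63 cm


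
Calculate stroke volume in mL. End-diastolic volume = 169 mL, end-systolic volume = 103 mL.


SV = EDV - ESV
SV = 169 - 103
SV = 66 mL


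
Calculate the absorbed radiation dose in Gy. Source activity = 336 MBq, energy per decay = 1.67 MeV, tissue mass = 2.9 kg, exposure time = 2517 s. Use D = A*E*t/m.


A = 336 MBq = 3.3600e+08 Bq
E = 1.67 MeV = 2.67534e-13 J
D = A*E*t/m = 3.3600e+08*2.67534e-13*2517/2.9
D = 0.07802 Gy


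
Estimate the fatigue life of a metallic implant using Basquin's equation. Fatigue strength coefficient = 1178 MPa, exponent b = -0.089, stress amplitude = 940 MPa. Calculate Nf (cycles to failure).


sigma_a = sigma_f' * (2Nf)^b
2Nf = (sigma_a/sigma_f')^(1/b)
2Nf = (940/1178)^(1/-0.089)
2Nf = 12.627562
Nf = 6.314


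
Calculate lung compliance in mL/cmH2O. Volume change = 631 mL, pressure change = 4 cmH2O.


C = dV / dP
C = 631 / 4
C = 157.8 mL/cmH2O


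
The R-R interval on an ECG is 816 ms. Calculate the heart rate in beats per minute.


HR = 60 / RR_interval(s)
RR = 816 ms = 0.816 s
HR = 60 / 0.816 = 73.53 bpm


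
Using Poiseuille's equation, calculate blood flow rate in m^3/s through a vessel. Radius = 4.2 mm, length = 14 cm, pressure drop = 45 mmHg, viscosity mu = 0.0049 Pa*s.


Q = pi*r^4*dP / (8*mu*L)
r = 0.0042 m, L = 0.14 m
dP = 45 mmHg = 5999.49 Pa
Q = 0.001069 m^3/s


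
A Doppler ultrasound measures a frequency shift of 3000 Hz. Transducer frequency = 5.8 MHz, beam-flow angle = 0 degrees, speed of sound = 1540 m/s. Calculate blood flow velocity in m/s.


v = fd * c / (2 * f0 * cos(theta))
v = 3000 * 1540 / (2 * 5.8000e+06 * cos(0))
v = 0.3983 m/s


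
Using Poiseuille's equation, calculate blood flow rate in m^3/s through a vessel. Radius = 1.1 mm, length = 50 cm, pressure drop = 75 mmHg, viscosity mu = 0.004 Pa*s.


Q = pi*r^4*dP / (8*mu*L)
r = 0.0011 m, L = 0.5 m
dP = 75 mmHg = 9999.15 Pa
Q = 2.8745e-06 m^3/s


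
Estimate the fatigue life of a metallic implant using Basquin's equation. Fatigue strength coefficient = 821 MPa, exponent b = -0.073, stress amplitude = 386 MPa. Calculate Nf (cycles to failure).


sigma_a = sigma_f' * (2Nf)^b
2Nf = (sigma_a/sigma_f')^(1/b)
2Nf = (386/821)^(1/-0.073)
2Nf = 30889.167
Nf = 1.544e+04


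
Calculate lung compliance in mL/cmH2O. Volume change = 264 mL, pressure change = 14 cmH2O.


C = dV / dP
C = 264 / 14
C = 18.86 mL/cmH2O


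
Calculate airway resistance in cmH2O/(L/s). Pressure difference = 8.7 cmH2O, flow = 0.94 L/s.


R = dP / flow
R = 8.7 / 0.94
R = 9.255 cmH2O/(L/s)


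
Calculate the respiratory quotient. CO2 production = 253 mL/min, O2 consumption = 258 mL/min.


RQ = VCO2 / VO2
RQ = 253 / 258
RQ = 0.9806


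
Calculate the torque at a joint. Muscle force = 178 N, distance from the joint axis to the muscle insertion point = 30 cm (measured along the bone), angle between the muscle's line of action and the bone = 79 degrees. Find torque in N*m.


Torque = F * d * sin(theta)   (moment arm = d*sin(theta))
d = 30 cm = 0.3 m
Torque = 178 * 0.3 * sin(79)
Torque = 52.42 N*m


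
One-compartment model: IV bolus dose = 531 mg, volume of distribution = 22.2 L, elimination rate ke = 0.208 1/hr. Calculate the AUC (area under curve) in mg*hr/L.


C0 = Dose/Vd = 531/22.2 = 23.9189 mg/L
AUC = C0/ke = 23.9189/0.208
AUC = 115 mg*hr/L


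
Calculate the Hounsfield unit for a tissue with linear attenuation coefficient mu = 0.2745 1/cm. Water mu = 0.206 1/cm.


HU = ((mu_tissue - mu_water) / mu_water) * 1000
HU = ((0.2745 - 0.206) / 0.206) * 1000
HU = 332.5


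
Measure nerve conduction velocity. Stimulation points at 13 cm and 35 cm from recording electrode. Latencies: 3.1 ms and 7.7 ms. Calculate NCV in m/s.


Distance = (35 - 13) / 100 = 0.22 m
dt = (7.7 - 3.1) / 1000 = 0.0046 s
NCV = dist / dt = 47.83 m/s


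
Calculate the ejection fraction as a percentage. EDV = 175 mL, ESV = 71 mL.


SV = EDV - ESV = 175 - 71 = 104 mL
EF = SV/EDV * 100 = 104/175 * 100
EF = 59.43%


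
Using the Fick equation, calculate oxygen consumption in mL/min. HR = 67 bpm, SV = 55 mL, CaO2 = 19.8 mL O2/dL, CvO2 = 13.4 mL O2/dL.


CO = HR*SV = 67*55/1000 = 3.685 L/min
a-v O2 diff = 19.8 - 13.4 = 6.4 mL/dL
VO2 = CO * (CaO2-CvO2) * 10 dL/L
VO2 = 3.685 * 6.4 * 10
VO2 = 235.8 mL/min


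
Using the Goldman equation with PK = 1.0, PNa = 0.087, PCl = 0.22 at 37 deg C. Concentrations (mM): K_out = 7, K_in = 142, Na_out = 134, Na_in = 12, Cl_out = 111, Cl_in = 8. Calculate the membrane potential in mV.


Vm = (RT/F)*ln((PK*Ko + PNa*Nao + PCl*Cli)/(PK*Ki + PNa*Nai + PCl*Clo))
Numer = 20.418, Denom = 167.464
Vm = -56.24 mV


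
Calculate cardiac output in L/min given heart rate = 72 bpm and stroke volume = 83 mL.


CO = HR * SV
CO = 72 * 83 / 1000
CO = 5.976 L/min
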